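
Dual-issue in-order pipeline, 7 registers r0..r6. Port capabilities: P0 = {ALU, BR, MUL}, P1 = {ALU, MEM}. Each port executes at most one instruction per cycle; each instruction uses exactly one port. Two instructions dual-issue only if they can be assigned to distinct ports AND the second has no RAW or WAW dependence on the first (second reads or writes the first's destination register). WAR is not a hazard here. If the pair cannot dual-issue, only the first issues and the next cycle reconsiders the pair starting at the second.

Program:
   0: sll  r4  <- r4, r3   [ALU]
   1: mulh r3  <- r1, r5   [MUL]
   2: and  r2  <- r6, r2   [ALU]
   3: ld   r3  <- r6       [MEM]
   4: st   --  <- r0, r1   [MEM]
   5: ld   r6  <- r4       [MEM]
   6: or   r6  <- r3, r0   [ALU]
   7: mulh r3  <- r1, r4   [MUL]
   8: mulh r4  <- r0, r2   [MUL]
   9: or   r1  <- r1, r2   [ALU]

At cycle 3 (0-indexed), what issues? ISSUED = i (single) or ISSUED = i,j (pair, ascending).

  cy0 -> i0&i1 (sll.ALU;mulh.MUL) pair
  cy1 -> i2&i3 (and.ALU;ld.MEM) pair
  cy2 -> i4 (st.MEM) no-port MEM/MEM
  cy3 -> i5 (ld.MEM) WAW r6
  cy4 -> i6&i7 (or.ALU;mulh.MUL) pair
  cy5 -> i8&i9 (mulh.MUL;or.ALU) pair

ISSUED = 5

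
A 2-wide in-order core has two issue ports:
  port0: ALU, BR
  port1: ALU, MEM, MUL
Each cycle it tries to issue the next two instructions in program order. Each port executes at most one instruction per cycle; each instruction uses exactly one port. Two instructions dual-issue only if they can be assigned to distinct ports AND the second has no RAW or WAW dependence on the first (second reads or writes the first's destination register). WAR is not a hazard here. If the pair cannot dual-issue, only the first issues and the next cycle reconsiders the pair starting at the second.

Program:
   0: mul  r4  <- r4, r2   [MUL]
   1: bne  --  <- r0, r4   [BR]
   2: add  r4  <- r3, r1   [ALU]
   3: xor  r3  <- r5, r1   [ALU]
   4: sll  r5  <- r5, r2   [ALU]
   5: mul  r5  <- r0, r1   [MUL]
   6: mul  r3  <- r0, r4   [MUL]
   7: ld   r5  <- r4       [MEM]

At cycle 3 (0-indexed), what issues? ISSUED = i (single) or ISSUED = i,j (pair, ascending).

0. mul @i0  | RAW r4
1. bne/add @i1,i2  | pair
2. xor/sll @i3,i4  | pair
3. mul @i5  | no-port MUL/MUL
4. mul @i6  | no-port MUL/MEM
5. ld @i7  | tail

ISSUED = 5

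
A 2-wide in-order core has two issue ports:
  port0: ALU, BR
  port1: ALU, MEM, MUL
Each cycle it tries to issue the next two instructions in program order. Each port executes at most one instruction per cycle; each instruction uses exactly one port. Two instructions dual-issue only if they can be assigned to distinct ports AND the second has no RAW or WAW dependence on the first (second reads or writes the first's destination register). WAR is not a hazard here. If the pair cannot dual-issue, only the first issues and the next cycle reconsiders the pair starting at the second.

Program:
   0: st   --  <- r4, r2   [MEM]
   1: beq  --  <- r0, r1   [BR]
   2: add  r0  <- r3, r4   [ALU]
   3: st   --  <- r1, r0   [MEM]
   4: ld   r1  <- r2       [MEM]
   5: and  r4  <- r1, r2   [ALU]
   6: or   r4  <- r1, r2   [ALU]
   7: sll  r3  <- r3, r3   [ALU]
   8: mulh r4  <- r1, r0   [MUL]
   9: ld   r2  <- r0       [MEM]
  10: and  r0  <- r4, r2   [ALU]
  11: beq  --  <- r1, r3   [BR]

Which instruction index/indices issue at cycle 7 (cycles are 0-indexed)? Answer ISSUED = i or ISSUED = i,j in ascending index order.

ISSUED = 9

[0] i0,i1  st.MEM+beq.BR  -- dual
[1] i2  add.ALU  -- RAW r0
[2] i3  st.MEM  -- no-port MEM/MEM
[3] i4  ld.MEM  -- RAW r1
[4] i5  and.ALU  -- WAW r4
[5] i6,i7  or.ALU+sll.ALU  -- dual
[6] i8  mulh.MUL  -- no-port MUL/MEM
[7] i9  ld.MEM  -- RAW r2
[8] i10,i11  and.ALU+beq.BR  -- dual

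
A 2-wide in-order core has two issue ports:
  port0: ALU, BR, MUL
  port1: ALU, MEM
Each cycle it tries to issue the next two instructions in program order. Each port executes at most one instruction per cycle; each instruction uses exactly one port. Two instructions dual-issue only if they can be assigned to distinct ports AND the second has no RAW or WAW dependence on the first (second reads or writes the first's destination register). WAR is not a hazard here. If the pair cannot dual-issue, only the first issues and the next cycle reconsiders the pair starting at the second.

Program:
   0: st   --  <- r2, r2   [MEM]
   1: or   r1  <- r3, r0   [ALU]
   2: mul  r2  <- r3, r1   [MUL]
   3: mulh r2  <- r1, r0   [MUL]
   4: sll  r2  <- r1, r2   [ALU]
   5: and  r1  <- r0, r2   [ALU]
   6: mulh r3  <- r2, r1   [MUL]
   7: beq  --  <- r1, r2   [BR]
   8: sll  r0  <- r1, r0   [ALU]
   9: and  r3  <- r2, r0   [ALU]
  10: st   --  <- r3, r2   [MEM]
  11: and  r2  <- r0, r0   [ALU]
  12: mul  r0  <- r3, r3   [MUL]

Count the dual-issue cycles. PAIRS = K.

0. st.MEM or.ALU @i0+i1  | 2-wide
1. mul.MUL @i2  | no-port MUL/MUL
2. mulh.MUL @i3  | RAW+WAW r2
3. sll.ALU @i4  | RAW r2
4. and.ALU @i5  | RAW r1
5. mulh.MUL @i6  | no-port MUL/BR
6. beq.BR sll.ALU @i7+i8  | 2-wide
7. and.ALU @i9  | RAW r3
8. st.MEM and.ALU @i10+i11  | 2-wide
9. mul.MUL @i12  | tail

PAIRS = 3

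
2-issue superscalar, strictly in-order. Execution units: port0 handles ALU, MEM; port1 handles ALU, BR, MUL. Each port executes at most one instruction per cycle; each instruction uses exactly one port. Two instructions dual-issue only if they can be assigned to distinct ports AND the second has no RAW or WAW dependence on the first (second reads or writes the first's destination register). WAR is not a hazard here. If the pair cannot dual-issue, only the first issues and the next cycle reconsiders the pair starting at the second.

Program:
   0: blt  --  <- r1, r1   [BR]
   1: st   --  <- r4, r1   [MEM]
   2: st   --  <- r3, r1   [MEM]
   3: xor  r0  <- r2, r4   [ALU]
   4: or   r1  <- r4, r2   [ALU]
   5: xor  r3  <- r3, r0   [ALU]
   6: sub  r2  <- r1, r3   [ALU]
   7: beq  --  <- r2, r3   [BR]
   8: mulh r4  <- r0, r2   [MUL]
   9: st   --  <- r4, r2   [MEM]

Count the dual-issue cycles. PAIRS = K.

[0] i0,i1  blt st  -- pair
[1] i2,i3  st xor  -- pair
[2] i4,i5  or xor  -- pair
[3] i6  sub  -- RAW r2
[4] i7  beq  -- no-port BR/MUL
[5] i8  mulh  -- RAW r4
[6] i9  st  -- tail

PAIRS = 3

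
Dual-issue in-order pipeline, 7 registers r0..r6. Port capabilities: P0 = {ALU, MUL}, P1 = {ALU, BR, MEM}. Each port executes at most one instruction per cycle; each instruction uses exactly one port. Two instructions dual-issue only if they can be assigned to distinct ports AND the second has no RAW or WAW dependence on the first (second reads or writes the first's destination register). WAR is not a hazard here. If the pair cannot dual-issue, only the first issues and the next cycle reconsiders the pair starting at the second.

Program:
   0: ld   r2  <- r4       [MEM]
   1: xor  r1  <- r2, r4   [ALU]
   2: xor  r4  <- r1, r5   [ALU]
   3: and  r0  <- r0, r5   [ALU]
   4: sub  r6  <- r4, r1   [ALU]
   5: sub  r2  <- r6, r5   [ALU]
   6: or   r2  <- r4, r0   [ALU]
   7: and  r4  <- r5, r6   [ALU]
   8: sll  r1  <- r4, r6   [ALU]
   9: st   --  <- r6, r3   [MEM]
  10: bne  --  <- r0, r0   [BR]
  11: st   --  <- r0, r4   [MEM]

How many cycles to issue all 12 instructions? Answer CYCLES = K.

CYCLES = 9

c0: i0 ld.MEM  RAW r2
c1: i1 xor.ALU  RAW r1
c2: i2,i3 xor.ALU/and.ALU  pair
c3: i4 sub.ALU  RAW r6
c4: i5 sub.ALU  WAW r2
c5: i6,i7 or.ALU/and.ALU  pair
c6: i8,i9 sll.ALU/st.MEM  pair
c7: i10 bne.BR  no-port BR/MEM
c8: i11 st.MEM  tail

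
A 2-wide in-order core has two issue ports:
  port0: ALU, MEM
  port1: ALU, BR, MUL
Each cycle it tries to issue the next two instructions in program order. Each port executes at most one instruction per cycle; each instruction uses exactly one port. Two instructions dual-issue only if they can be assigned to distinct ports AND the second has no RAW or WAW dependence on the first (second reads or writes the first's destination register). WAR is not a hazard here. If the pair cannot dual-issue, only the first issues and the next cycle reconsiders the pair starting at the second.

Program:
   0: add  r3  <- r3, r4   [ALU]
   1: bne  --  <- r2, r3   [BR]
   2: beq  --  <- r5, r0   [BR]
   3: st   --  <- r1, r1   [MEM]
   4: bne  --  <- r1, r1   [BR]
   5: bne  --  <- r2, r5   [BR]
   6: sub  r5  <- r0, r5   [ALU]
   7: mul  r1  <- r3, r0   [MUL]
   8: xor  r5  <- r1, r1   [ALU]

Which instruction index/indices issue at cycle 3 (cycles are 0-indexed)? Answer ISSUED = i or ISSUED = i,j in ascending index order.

ISSUED = 4

  cy0 -> i0 (add) RAW r3
  cy1 -> i1 (bne) no-port BR/BR
  cy2 -> i2/i3 (beq/st) dual
  cy3 -> i4 (bne) no-port BR/BR
  cy4 -> i5/i6 (bne/sub) dual
  cy5 -> i7 (mul) RAW r1
  cy6 -> i8 (xor) tail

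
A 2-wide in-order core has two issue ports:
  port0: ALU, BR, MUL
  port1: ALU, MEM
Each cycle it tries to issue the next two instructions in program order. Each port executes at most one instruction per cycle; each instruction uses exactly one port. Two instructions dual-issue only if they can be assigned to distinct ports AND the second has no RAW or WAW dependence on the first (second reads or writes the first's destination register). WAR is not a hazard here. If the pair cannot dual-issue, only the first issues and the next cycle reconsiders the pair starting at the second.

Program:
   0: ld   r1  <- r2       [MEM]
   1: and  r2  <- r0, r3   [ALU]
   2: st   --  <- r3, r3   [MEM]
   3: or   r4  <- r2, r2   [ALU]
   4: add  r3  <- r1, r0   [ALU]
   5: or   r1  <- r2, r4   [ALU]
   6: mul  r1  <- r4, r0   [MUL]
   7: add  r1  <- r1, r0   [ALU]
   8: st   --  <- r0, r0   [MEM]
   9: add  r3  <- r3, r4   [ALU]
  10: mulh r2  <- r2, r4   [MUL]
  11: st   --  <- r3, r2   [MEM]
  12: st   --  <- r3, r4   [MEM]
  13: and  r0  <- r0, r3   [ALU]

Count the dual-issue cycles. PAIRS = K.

PAIRS = 6

t=0 i0&i1:ld.MEM;and.ALU ; dual
t=1 i2&i3:st.MEM;or.ALU ; dual
t=2 i4&i5:add.ALU;or.ALU ; dual
t=3 i6:mul.MUL ; RAW+WAW r1
t=4 i7&i8:add.ALU;st.MEM ; dual
t=5 i9&i10:add.ALU;mulh.MUL ; dual
t=6 i11:st.MEM ; no-port MEM/MEM
t=7 i12&i13:st.MEM;and.ALU ; dual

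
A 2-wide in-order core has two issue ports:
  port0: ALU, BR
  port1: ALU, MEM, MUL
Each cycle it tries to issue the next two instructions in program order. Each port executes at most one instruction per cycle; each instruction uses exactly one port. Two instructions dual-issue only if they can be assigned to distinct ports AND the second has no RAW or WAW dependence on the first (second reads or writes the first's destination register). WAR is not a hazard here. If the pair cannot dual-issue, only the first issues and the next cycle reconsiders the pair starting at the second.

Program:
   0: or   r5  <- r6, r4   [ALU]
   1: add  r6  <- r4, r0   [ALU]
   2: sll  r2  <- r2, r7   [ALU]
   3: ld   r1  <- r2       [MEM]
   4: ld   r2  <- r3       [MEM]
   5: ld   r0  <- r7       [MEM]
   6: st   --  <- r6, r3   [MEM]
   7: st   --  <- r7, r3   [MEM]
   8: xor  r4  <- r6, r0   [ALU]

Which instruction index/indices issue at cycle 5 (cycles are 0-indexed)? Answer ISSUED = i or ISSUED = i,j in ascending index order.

ISSUED = 6

c0: i0&i1 or.ALU+add.ALU  pair
c1: i2 sll.ALU  RAW r2
c2: i3 ld.MEM  no-port MEM/MEM
c3: i4 ld.MEM  no-port MEM/MEM
c4: i5 ld.MEM  no-port MEM/MEM
c5: i6 st.MEM  no-port MEM/MEM
c6: i7&i8 st.MEM+xor.ALU  pair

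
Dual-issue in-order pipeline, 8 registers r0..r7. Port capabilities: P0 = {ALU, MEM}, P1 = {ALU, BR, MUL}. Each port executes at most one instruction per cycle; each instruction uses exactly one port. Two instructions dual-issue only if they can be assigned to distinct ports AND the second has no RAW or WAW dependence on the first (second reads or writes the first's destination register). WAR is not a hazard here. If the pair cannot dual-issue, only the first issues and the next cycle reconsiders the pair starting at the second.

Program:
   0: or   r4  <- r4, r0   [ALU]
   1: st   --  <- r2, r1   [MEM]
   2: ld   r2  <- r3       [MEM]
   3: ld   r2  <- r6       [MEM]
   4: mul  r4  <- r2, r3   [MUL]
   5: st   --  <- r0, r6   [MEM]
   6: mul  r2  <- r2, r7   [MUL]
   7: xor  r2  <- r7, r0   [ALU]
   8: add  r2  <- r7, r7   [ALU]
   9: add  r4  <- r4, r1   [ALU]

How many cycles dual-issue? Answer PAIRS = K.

t=0 i0+i1:or st ; pair
t=1 i2:ld ; no-port MEM/MEM
t=2 i3:ld ; RAW r2
t=3 i4+i5:mul st ; pair
t=4 i6:mul ; WAW r2
t=5 i7:xor ; WAW r2
t=6 i8+i9:add add ; pair

PAIRS = 3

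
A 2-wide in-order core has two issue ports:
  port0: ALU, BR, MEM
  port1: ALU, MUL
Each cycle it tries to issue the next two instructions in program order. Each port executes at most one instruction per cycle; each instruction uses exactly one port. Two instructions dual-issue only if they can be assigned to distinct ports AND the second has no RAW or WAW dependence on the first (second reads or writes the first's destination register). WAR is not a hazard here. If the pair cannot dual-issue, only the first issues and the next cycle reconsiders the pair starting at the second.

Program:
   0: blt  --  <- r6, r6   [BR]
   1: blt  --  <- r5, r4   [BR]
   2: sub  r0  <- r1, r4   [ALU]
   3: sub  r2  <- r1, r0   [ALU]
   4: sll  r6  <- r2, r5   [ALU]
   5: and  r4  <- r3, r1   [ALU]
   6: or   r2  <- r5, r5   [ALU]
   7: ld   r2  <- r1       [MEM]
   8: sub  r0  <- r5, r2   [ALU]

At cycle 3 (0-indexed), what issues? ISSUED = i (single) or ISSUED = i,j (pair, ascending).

ISSUED = 4,5

[0] i0  blt  -- no-port BR/BR
[1] i1/i2  blt+sub  -- 2-wide
[2] i3  sub  -- RAW r2
[3] i4/i5  sll+and  -- 2-wide
[4] i6  or  -- WAW r2
[5] i7  ld  -- RAW r2
[6] i8  sub  -- tail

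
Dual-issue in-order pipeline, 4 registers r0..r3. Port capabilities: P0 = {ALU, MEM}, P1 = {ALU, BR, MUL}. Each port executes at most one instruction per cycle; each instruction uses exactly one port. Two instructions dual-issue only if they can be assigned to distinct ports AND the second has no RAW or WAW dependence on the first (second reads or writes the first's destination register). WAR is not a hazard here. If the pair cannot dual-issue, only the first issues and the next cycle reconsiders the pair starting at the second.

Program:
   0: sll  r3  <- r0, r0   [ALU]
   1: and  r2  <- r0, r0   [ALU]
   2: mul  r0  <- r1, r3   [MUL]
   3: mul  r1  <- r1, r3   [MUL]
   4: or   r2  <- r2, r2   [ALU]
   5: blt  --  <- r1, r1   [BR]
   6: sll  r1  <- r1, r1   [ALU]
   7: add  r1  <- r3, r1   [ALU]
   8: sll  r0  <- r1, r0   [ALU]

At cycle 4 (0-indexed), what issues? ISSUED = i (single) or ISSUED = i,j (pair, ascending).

0. sll/and @i0+i1  | dual
1. mul @i2  | no-port MUL/MUL
2. mul/or @i3+i4  | dual
3. blt/sll @i5+i6  | dual
4. add @i7  | RAW r1
5. sll @i8  | tail

ISSUED = 7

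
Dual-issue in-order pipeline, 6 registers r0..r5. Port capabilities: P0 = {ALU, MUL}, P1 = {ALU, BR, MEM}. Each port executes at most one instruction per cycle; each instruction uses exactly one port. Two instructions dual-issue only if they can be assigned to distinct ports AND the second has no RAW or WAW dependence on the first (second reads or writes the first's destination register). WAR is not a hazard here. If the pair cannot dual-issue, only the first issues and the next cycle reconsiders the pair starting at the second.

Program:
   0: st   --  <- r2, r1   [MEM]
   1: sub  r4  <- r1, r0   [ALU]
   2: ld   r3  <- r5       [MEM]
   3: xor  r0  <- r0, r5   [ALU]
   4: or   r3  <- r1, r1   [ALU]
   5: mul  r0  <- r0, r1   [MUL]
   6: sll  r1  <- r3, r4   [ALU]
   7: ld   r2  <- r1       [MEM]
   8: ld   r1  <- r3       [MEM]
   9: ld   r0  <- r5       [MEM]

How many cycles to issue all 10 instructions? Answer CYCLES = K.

0. st.MEM;sub.ALU @i0,i1  | 2-wide
1. ld.MEM;xor.ALU @i2,i3  | 2-wide
2. or.ALU;mul.MUL @i4,i5  | 2-wide
3. sll.ALU @i6  | RAW r1
4. ld.MEM @i7  | no-port MEM/MEM
5. ld.MEM @i8  | no-port MEM/MEM
6. ld.MEM @i9  | tail

CYCLES = 7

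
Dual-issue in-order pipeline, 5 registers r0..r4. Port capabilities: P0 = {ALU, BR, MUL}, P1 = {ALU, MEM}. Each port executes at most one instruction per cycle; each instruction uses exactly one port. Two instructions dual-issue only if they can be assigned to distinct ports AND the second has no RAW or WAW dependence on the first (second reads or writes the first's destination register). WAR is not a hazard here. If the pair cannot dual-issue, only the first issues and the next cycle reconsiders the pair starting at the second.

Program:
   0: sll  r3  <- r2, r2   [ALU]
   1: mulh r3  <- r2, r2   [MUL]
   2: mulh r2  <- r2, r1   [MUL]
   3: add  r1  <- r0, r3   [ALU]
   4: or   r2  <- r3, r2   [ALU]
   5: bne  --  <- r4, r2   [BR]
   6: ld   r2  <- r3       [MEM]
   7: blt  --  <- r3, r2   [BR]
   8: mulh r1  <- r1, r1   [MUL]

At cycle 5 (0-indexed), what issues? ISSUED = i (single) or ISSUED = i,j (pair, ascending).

ISSUED = 7

t=0 i0:sll ; WAW r3
t=1 i1:mulh ; no-port MUL/MUL
t=2 i2&i3:mulh+add ; dual
t=3 i4:or ; RAW r2
t=4 i5&i6:bne+ld ; dual
t=5 i7:blt ; no-port BR/MUL
t=6 i8:mulh ; tail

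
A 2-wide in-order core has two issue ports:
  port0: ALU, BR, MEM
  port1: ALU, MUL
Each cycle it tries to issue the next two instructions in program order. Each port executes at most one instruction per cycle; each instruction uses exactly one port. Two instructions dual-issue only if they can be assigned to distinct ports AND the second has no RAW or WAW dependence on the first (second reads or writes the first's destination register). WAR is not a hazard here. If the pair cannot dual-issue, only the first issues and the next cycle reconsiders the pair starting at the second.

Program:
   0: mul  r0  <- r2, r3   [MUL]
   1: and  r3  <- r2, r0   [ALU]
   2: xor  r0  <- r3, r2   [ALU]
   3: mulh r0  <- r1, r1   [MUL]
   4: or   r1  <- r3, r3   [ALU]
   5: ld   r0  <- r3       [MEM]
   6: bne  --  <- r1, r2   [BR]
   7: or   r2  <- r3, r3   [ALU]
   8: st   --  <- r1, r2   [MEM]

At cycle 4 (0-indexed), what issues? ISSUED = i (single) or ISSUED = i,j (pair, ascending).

  cy0 -> i0 (mul) RAW r0
  cy1 -> i1 (and) RAW r3
  cy2 -> i2 (xor) WAW r0
  cy3 -> i3,i4 (mulh+or) dual
  cy4 -> i5 (ld) no-port MEM/BR
  cy5 -> i6,i7 (bne+or) dual
  cy6 -> i8 (st) tail

ISSUED = 5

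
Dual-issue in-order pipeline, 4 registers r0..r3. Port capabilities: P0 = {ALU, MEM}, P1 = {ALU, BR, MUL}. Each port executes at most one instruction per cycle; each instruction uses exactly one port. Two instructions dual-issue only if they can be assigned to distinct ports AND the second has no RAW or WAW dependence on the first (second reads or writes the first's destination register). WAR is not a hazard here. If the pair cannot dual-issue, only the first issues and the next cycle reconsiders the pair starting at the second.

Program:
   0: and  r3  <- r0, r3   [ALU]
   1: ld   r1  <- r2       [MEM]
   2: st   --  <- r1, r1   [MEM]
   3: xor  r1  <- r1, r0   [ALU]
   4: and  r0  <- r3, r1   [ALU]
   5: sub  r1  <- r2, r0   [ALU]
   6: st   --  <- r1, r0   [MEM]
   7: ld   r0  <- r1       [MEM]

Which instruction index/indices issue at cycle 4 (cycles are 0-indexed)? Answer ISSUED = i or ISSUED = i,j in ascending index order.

[0] i0+i1  and;ld  -- pair
[1] i2+i3  st;xor  -- pair
[2] i4  and  -- RAW r0
[3] i5  sub  -- RAW r1
[4] i6  st  -- no-port MEM/MEM
[5] i7  ld  -- tail

ISSUED = 6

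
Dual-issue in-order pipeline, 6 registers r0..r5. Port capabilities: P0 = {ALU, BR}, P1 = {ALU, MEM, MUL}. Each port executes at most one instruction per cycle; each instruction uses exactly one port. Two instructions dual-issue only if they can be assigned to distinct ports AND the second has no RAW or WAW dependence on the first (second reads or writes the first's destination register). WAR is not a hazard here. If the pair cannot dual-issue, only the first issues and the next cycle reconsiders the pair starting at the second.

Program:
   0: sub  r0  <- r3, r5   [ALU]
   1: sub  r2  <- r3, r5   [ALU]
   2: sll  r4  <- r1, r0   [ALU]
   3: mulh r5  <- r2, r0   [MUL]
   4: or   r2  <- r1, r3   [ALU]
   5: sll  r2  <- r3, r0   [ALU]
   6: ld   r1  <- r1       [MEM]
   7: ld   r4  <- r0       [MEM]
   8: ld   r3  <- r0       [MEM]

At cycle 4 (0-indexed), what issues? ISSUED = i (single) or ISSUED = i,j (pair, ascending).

c0: i0&i1 sub+sub  dual
c1: i2&i3 sll+mulh  dual
c2: i4 or  WAW r2
c3: i5&i6 sll+ld  dual
c4: i7 ld  no-port MEM/MEM
c5: i8 ld  tail

ISSUED = 7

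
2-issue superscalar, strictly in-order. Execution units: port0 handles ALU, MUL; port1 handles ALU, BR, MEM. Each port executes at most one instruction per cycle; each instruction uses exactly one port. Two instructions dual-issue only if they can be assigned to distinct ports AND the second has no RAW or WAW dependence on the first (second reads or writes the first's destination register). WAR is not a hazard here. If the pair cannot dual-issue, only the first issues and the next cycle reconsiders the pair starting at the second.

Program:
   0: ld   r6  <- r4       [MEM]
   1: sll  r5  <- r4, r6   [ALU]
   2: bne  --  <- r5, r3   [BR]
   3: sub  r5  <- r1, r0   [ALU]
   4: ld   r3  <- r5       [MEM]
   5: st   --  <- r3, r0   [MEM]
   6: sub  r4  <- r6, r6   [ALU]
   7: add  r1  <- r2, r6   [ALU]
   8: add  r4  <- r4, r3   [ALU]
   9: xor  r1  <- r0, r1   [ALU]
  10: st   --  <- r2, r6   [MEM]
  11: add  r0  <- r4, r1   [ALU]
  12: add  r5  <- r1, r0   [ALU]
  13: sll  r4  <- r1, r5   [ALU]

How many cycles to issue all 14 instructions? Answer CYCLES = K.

#0 head=0: ld i0 RAW r6
#1 head=1: sll i1 RAW r5
#2 head=2: bne;sub i2/i3 dual
#3 head=4: ld i4 no-port MEM/MEM
#4 head=5: st;sub i5/i6 dual
#5 head=7: add;add i7/i8 dual
#6 head=9: xor;st i9/i10 dual
#7 head=11: add i11 RAW r0
#8 head=12: add i12 RAW r5
#9 head=13: sll i13 tail

CYCLES = 10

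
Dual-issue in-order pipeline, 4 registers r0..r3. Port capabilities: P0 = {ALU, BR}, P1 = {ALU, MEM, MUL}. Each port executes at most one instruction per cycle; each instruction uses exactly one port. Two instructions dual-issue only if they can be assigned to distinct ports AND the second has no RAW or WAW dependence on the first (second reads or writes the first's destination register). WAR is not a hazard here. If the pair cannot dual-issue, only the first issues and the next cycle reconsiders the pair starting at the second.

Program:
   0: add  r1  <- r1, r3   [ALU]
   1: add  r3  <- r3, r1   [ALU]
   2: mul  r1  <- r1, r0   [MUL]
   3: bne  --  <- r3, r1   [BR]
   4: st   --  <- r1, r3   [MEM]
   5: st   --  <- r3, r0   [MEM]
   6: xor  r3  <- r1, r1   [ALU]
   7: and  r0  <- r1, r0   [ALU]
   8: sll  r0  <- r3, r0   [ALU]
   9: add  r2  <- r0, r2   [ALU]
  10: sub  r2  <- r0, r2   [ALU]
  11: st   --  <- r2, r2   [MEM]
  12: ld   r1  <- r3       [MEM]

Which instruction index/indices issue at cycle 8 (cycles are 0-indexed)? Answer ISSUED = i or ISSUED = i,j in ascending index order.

ISSUED = 11

t=0 i0:add ; RAW r1
t=1 i1,i2:add;mul ; dual
t=2 i3,i4:bne;st ; dual
t=3 i5,i6:st;xor ; dual
t=4 i7:and ; RAW+WAW r0
t=5 i8:sll ; RAW r0
t=6 i9:add ; RAW+WAW r2
t=7 i10:sub ; RAW r2
t=8 i11:st ; no-port MEM/MEM
t=9 i12:ld ; tail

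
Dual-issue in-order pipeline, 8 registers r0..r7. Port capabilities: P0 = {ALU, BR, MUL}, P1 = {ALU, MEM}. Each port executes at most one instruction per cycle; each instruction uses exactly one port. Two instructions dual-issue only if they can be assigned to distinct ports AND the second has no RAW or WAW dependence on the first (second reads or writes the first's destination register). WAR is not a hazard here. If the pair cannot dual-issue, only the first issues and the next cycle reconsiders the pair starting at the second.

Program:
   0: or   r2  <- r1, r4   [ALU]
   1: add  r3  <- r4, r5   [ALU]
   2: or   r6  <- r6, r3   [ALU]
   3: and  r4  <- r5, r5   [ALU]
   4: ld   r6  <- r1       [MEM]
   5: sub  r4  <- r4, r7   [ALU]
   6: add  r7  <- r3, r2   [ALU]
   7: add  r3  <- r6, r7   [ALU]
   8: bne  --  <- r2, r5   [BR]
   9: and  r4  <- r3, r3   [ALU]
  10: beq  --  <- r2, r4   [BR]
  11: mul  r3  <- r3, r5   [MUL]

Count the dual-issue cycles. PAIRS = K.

PAIRS = 4

[0] i0/i1  or.ALU+add.ALU  -- pair
[1] i2/i3  or.ALU+and.ALU  -- pair
[2] i4/i5  ld.MEM+sub.ALU  -- pair
[3] i6  add.ALU  -- RAW r7
[4] i7/i8  add.ALU+bne.BR  -- pair
[5] i9  and.ALU  -- RAW r4
[6] i10  beq.BR  -- no-port BR/MUL
[7] i11  mul.MUL  -- tail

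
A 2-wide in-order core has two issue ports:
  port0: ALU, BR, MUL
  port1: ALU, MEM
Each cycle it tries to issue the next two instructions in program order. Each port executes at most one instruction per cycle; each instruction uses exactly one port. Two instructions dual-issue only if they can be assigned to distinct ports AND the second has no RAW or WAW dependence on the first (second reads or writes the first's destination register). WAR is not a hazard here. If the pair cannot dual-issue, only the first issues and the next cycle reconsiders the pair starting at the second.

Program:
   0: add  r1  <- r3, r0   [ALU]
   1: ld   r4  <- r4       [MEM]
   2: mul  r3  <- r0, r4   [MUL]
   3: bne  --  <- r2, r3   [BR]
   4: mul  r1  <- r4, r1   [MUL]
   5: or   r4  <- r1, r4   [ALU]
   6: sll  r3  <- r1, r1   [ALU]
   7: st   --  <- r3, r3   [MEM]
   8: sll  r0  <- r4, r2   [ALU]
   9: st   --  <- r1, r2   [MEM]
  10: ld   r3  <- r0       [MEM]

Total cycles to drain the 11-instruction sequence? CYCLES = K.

CYCLES = 8

#0 head=0: add/ld i0&i1 2-wide
#1 head=2: mul i2 no-port MUL/BR
#2 head=3: bne i3 no-port BR/MUL
#3 head=4: mul i4 RAW r1
#4 head=5: or/sll i5&i6 2-wide
#5 head=7: st/sll i7&i8 2-wide
#6 head=9: st i9 no-port MEM/MEM
#7 head=10: ld i10 tail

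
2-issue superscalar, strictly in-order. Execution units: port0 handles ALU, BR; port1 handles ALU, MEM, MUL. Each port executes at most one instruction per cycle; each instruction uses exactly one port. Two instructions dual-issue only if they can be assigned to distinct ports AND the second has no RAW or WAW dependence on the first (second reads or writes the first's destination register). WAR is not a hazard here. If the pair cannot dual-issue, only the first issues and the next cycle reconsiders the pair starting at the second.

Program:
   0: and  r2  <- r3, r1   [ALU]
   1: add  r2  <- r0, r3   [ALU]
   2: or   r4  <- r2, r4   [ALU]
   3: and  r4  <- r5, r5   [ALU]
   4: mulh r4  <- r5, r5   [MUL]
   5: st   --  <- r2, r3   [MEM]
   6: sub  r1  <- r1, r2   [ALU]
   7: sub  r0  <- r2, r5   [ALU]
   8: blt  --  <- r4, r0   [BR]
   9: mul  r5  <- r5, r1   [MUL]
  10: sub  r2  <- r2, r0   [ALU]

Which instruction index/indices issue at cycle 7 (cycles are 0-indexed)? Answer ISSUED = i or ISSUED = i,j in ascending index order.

ISSUED = 8,9

c0: i0 and.ALU  WAW r2
c1: i1 add.ALU  RAW r2
c2: i2 or.ALU  WAW r4
c3: i3 and.ALU  WAW r4
c4: i4 mulh.MUL  no-port MUL/MEM
c5: i5,i6 st.MEM+sub.ALU  dual
c6: i7 sub.ALU  RAW r0
c7: i8,i9 blt.BR+mul.MUL  dual
c8: i10 sub.ALU  tail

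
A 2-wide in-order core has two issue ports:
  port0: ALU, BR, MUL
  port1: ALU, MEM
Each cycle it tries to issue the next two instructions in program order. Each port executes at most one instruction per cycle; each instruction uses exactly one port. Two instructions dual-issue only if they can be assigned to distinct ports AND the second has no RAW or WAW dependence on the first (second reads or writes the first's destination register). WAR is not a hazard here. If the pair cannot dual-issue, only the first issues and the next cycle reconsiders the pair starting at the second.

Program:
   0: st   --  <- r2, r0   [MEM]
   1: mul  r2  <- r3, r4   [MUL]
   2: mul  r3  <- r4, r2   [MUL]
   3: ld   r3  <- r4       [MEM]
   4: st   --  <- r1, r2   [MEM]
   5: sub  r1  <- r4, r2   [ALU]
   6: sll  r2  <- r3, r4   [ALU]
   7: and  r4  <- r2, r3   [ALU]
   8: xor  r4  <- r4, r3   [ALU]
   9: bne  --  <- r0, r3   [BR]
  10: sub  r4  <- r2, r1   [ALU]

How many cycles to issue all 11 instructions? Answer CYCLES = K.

CYCLES = 8

#0 head=0: st.MEM mul.MUL i0+i1 dual
#1 head=2: mul.MUL i2 WAW r3
#2 head=3: ld.MEM i3 no-port MEM/MEM
#3 head=4: st.MEM sub.ALU i4+i5 dual
#4 head=6: sll.ALU i6 RAW r2
#5 head=7: and.ALU i7 RAW+WAW r4
#6 head=8: xor.ALU bne.BR i8+i9 dual
#7 head=10: sub.ALU i10 tail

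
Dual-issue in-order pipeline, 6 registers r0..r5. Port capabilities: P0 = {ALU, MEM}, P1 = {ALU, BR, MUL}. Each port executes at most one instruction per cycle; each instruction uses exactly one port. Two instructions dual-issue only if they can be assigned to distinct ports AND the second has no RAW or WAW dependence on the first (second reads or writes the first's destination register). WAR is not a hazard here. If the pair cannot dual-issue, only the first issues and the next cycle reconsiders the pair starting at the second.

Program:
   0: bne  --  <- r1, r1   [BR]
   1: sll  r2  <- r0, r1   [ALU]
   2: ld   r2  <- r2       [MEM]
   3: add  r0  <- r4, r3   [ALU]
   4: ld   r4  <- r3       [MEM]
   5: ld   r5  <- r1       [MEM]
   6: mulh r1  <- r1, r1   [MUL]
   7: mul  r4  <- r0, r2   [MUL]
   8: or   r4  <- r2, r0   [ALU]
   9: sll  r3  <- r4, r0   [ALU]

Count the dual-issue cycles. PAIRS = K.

#0 head=0: bne.BR+sll.ALU i0/i1 pair
#1 head=2: ld.MEM+add.ALU i2/i3 pair
#2 head=4: ld.MEM i4 no-port MEM/MEM
#3 head=5: ld.MEM+mulh.MUL i5/i6 pair
#4 head=7: mul.MUL i7 WAW r4
#5 head=8: or.ALU i8 RAW r4
#6 head=9: sll.ALU i9 tail

PAIRS = 3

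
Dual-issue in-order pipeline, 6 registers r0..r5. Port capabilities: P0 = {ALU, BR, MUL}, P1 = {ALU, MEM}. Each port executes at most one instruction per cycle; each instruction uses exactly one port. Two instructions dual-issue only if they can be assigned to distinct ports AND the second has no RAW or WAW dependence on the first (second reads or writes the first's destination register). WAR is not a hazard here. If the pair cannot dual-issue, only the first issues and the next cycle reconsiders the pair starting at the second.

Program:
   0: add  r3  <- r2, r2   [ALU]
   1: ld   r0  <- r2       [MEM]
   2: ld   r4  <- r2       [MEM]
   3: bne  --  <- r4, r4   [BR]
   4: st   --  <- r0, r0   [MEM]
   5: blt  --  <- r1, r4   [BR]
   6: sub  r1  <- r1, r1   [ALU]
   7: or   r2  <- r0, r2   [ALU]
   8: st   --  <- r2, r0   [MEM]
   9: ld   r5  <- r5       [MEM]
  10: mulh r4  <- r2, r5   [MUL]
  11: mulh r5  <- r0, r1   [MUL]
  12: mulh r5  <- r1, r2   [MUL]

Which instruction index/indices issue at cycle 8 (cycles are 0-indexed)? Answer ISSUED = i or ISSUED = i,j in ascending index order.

ISSUED = 11

t=0 i0&i1:add;ld ; pair
t=1 i2:ld ; RAW r4
t=2 i3&i4:bne;st ; pair
t=3 i5&i6:blt;sub ; pair
t=4 i7:or ; RAW r2
t=5 i8:st ; no-port MEM/MEM
t=6 i9:ld ; RAW r5
t=7 i10:mulh ; no-port MUL/MUL
t=8 i11:mulh ; no-port MUL/MUL
t=9 i12:mulh ; tail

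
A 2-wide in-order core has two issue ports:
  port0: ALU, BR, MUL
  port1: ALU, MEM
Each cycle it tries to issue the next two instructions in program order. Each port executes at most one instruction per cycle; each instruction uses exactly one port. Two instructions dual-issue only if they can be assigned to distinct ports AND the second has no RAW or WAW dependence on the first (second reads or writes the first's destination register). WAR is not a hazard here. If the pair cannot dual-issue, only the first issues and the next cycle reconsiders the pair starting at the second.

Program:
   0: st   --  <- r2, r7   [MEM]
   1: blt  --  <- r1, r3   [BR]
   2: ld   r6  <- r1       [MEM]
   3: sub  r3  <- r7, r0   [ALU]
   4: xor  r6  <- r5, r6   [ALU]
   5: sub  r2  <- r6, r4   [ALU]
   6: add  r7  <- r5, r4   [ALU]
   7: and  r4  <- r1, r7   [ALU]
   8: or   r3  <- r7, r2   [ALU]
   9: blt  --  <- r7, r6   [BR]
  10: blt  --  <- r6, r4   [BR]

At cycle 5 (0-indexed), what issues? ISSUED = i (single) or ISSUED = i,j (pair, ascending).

ISSUED = 9

c0: i0,i1 st/blt  dual
c1: i2,i3 ld/sub  dual
c2: i4 xor  RAW r6
c3: i5,i6 sub/add  dual
c4: i7,i8 and/or  dual
c5: i9 blt  no-port BR/BR
c6: i10 blt  tail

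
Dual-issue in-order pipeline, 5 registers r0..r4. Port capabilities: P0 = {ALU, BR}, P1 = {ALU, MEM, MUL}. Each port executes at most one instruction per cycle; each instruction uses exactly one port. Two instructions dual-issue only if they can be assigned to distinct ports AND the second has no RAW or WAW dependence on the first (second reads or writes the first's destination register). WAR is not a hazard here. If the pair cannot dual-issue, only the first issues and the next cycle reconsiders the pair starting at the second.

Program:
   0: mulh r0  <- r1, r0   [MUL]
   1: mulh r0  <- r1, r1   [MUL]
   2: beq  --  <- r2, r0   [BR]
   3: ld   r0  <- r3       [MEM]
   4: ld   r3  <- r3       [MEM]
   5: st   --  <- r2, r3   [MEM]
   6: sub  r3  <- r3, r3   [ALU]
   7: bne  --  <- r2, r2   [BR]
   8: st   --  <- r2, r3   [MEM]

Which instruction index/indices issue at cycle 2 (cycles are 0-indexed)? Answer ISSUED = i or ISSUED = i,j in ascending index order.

  cy0 -> i0 (mulh.MUL) no-port MUL/MUL
  cy1 -> i1 (mulh.MUL) RAW r0
  cy2 -> i2&i3 (beq.BR+ld.MEM) dual
  cy3 -> i4 (ld.MEM) no-port MEM/MEM
  cy4 -> i5&i6 (st.MEM+sub.ALU) dual
  cy5 -> i7&i8 (bne.BR+st.MEM) dual

ISSUED = 2,3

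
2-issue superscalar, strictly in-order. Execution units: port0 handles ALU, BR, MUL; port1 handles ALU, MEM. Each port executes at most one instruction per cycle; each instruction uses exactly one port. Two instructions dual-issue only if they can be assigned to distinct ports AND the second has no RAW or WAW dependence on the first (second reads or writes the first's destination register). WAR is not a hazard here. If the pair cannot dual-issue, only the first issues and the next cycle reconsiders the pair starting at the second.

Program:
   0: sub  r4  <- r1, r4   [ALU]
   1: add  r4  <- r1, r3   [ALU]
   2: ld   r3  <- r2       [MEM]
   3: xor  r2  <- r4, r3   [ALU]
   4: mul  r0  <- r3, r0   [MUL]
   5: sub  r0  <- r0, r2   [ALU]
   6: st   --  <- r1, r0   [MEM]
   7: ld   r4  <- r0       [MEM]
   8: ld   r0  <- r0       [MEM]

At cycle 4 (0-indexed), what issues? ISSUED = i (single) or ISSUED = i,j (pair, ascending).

0. sub @i0  | WAW r4
1. add+ld @i1&i2  | dual
2. xor+mul @i3&i4  | dual
3. sub @i5  | RAW r0
4. st @i6  | no-port MEM/MEM
5. ld @i7  | no-port MEM/MEM
6. ld @i8  | tail

ISSUED = 6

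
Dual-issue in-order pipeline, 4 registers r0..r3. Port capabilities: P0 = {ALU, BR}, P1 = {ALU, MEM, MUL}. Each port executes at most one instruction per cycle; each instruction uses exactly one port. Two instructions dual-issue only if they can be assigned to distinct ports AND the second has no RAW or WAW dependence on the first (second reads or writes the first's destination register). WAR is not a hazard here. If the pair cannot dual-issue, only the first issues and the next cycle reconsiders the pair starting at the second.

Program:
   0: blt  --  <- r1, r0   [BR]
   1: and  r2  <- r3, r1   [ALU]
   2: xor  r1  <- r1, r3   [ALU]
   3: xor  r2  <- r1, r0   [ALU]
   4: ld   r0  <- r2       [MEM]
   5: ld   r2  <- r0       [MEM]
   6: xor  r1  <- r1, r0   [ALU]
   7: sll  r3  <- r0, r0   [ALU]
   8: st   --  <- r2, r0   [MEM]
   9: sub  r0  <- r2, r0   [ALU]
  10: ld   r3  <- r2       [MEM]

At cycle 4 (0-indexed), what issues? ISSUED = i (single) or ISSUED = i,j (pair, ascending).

0. blt.BR/and.ALU @i0,i1  | dual
1. xor.ALU @i2  | RAW r1
2. xor.ALU @i3  | RAW r2
3. ld.MEM @i4  | no-port MEM/MEM
4. ld.MEM/xor.ALU @i5,i6  | dual
5. sll.ALU/st.MEM @i7,i8  | dual
6. sub.ALU/ld.MEM @i9,i10  | dual

ISSUED = 5,6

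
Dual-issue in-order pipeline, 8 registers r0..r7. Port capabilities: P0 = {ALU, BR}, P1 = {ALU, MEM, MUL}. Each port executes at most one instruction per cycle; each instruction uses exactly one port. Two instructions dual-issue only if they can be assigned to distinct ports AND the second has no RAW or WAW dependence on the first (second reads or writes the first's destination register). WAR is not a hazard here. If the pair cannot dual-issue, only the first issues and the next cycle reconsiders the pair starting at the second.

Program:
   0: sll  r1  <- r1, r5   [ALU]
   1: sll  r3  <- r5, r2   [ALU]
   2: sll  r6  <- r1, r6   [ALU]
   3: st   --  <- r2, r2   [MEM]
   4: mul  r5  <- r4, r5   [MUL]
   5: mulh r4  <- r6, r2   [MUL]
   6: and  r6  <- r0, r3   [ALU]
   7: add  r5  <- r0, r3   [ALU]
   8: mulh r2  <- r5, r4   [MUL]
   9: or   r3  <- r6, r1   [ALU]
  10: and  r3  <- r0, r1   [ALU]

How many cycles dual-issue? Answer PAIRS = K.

PAIRS = 4

t=0 i0+i1:sll.ALU+sll.ALU ; pair
t=1 i2+i3:sll.ALU+st.MEM ; pair
t=2 i4:mul.MUL ; no-port MUL/MUL
t=3 i5+i6:mulh.MUL+and.ALU ; pair
t=4 i7:add.ALU ; RAW r5
t=5 i8+i9:mulh.MUL+or.ALU ; pair
t=6 i10:and.ALU ; tail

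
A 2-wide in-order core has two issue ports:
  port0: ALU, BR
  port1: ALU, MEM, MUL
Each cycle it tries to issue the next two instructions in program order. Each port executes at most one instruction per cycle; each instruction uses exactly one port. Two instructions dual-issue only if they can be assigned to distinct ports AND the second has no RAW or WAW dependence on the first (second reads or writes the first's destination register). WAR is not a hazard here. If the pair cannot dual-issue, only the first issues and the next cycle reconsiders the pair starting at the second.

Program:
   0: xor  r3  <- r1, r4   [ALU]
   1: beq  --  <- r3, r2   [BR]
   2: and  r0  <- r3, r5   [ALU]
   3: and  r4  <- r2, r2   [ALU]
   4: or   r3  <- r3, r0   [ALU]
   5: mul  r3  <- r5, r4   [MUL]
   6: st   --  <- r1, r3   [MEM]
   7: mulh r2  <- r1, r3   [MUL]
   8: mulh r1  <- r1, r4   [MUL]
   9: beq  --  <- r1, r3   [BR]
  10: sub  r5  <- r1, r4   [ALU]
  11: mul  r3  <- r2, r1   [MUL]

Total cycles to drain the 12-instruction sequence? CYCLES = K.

  cy0 -> i0 (xor) RAW r3
  cy1 -> i1,i2 (beq+and) dual
  cy2 -> i3,i4 (and+or) dual
  cy3 -> i5 (mul) no-port MUL/MEM
  cy4 -> i6 (st) no-port MEM/MUL
  cy5 -> i7 (mulh) no-port MUL/MUL
  cy6 -> i8 (mulh) RAW r1
  cy7 -> i9,i10 (beq+sub) dual
  cy8 -> i11 (mul) tail

CYCLES = 9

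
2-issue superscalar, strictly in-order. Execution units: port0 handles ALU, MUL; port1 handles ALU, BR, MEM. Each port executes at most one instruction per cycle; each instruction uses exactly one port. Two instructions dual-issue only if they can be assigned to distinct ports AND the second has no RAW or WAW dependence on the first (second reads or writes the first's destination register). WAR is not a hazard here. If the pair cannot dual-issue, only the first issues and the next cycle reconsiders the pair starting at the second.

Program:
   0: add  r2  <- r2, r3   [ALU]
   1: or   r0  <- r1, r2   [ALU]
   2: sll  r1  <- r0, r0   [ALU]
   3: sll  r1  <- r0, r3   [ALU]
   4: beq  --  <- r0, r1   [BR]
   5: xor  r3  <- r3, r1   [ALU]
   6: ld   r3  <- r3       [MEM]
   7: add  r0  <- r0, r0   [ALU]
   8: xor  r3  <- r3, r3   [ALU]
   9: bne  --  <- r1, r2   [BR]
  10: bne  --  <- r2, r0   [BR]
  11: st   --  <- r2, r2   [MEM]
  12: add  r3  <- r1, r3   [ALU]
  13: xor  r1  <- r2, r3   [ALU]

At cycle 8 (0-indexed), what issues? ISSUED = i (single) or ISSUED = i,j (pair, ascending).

ISSUED = 11,12

0. add @i0  | RAW r2
1. or @i1  | RAW r0
2. sll @i2  | WAW r1
3. sll @i3  | RAW r1
4. beq;xor @i4&i5  | dual
5. ld;add @i6&i7  | dual
6. xor;bne @i8&i9  | dual
7. bne @i10  | no-port BR/MEM
8. st;add @i11&i12  | dual
9. xor @i13  | tail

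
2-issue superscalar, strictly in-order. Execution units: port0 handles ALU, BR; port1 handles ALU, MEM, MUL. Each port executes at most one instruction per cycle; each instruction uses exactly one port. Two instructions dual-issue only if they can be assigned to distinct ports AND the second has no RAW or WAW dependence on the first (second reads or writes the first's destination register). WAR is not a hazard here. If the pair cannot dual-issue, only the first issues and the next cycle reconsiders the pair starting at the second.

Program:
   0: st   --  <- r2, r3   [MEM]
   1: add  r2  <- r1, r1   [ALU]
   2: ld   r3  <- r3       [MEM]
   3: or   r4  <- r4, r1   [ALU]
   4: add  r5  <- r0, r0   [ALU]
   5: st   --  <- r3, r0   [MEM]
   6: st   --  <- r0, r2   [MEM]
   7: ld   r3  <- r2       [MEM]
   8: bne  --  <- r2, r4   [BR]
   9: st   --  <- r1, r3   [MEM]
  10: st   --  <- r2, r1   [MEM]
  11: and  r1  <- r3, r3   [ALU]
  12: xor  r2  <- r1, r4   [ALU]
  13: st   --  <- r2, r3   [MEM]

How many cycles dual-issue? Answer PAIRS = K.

c0: i0/i1 st+add  2-wide
c1: i2/i3 ld+or  2-wide
c2: i4/i5 add+st  2-wide
c3: i6 st  no-port MEM/MEM
c4: i7/i8 ld+bne  2-wide
c5: i9 st  no-port MEM/MEM
c6: i10/i11 st+and  2-wide
c7: i12 xor  RAW r2
c8: i13 st  tail

PAIRS = 5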